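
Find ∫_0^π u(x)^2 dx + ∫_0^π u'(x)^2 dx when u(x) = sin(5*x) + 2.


||u||_{H^1(0,π)}^2 = 8/5 + 17*π

u'(x) = 5*cos(5*x).
Expand u² and (u')² and integrate term by term on (0, π), using: for integers n ≥ 1, ∫_0^π sin²(nx) dx = ∫_0^π cos²(nx) dx = π/2; for n ≠ n', ∫_0^π sin(nx)sin(n'x) dx = ∫_0^π cos(nx)cos(n'x) dx = 0; and by product-to-sum, ∫_0^π sin(nx)cos(n'x) dx = ½∫_0^π [sin((n+n')x) + sin((n−n')x)] dx, which is 0 when n+n' is even and 2n/(n²−n'²) when n+n' is odd (it need not vanish on (0, π)). For the constant mode: ∫_0^π 1 dx = π, ∫_0^π cos(nx) dx = 0, ∫_0^π sin(nx) dx = (1−(−1)^n)/n.
  u² squared terms: (2)²·∫1 dx = 4·π = 4*π;  (1)²·∫sin(5x)² dx = 1·π/2 = π/2.
  u² cross terms: 2·(2)·(1)·∫1·sin(5x) dx = 4·(2/5) = 8/5.
  So ∫_0^π u² dx = 4*π + π/2 + 8/5 = 8/5 + 9*π/2.
  (u')² squared terms: (5)²·∫cos(5x)² dx = 25·π/2 = 25*π/2.
  So ∫_0^π (u')² dx = 25*π/2.
||u||_{H^1}^2 = (8/5 + 9*π/2) + (25*π/2) = 8/5 + 17*π.


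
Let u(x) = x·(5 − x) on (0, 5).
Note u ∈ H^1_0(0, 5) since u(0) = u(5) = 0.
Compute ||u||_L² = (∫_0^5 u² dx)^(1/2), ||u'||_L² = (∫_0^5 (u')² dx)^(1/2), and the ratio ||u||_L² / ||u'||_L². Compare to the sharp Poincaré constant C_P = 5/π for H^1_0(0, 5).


||u||_L² / ||u'||_L² = sqrt(10)/2 < C_P = 5/π.

u(x) = x·(5 − x), so u'(x) = 5 - 2*x.
u(x) = x·(5 − x) vanishes at x = 0 and x = 5, so u ∈ H^1_0(0, 5). Differentiate via the product rule and integrate the resulting polynomials term by term.
  ∫_0^5 u² dx = ∫_0^5 (x^4 - 10*x^3 + 25*x^2) dx. Term by term:
    ∫_0^5 x^4 dx = 625;  ∫_0^5 -10*x^3 dx = -3125/2;  ∫_0^5 25*x^2 dx = 3125/3.
  Sum: 625 − 3125/2 + 3125/3 = 625/6.
  ∫_0^5 (u')² dx = ∫_0^5 (4*x^2 - 20*x + 25) dx. Term by term:
    ∫_0^5 4*x^2 dx = 500/3;  ∫_0^5 -20*x dx = -250;  ∫_0^5 25 dx = 125.
  Sum: 500/3 − 250 + 125 = 125/3.
∫_0^5 u² dx = 625/6, so ||u||_L² = 25*sqrt(6)/6.
∫_0^5 (u')² dx = 125/3, so ||u'||_L² = 5*sqrt(15)/3.
Ratio ||u||_L² / ||u'||_L² = sqrt(10)/2.
Sharp Poincaré constant on H^1_0(0, 5) is C_P = L/π = 5/π, achieved by sin(π/5·x).
A polynomial bump cannot attain the sharp Poincaré constant (only the first sine eigenfunction does), so the ratio is strictly less than C_P, consistent with ||u||_L² ≤ C_P ||u'||_L².


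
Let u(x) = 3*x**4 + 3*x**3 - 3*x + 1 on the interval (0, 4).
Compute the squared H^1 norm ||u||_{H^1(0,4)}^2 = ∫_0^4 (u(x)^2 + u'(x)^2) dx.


||u||_{H^1}^2 = 31913512/35

The H^1 norm (squared) on an interval (0, L) is
  ||u||_{H^1}^2 = ∫_0^L u(x)^2 dx + ∫_0^L u'(x)^2 dx.
Compute u'(x) = 12*x**3 + 9*x**2 - 3.
Then u(x)^2 = 9*x**8 + 18*x**7 + 9*x**6 - 18*x**5 - 12*x**4 + 6*x**3 + 9*x**2 - 6*x + 1 and u'(x)^2 = 144*x**6 + 216*x**5 + 81*x**4 - 72*x**3 - 54*x**2 + 9.
Integrate each monomial from 0 to 4 using ∫_0^4 c·x^n dx = c·4^(n+1)/(n+1):
  ∫_0^4 u(x)^2 dx = ∫_0^4 (9*x^8 + 18*x^7 + 9*x^6 - 18*x^5 - 12*x^4 + 6*x^3 + 9*x^2 - 6*x + 1) dx. Term by term:
    ∫_0^4 9*x^8 dx = 262144;  ∫_0^4 18*x^7 dx = 147456;  ∫_0^4 9*x^6 dx = 147456/7;
    ∫_0^4 -18*x^5 dx = -12288;  ∫_0^4 -12*x^4 dx = -12288/5;  ∫_0^4 6*x^3 dx = 384;
    ∫_0^4 9*x^2 dx = 192;  ∫_0^4 -6*x dx = -48;  ∫_0^4 1 dx = 4.
  Sum: 262144 + 147456 + 147456/7 − 12288 − 12288/5 + 384 + 192 − 48 + 4 = 14575804/35.
  ∫_0^4 u'(x)^2 dx = ∫_0^4 (144*x^6 + 216*x^5 + 81*x^4 - 72*x^3 - 54*x^2 + 9) dx. Term by term:
    ∫_0^4 144*x^6 dx = 2359296/7;  ∫_0^4 216*x^5 dx = 147456;  ∫_0^4 81*x^4 dx = 82944/5;
    ∫_0^4 -72*x^3 dx = -4608;  ∫_0^4 -54*x^2 dx = -1152;  ∫_0^4 9 dx = 36.
  Sum: 2359296/7 + 147456 + 82944/5 − 4608 − 1152 + 36 = 17337708/35.
Adding: ||u||_{H^1}^2 = 14575804/35 + 17337708/35 = 31913512/35.


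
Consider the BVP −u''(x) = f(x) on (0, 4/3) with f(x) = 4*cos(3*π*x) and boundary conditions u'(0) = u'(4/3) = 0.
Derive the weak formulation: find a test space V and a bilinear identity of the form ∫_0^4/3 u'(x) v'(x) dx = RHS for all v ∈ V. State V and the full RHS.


V = H^1(0, 4/3) (no boundary constraint on v; u is determined up to an additive constant); weak form: ∫_0^4/3 u'v' dx = ∫_0^4/3 (4*cos(3*π*x)) v dx for all v ∈ V.

Multiply both sides by a test function v and integrate from 0 to 4/3:
  ∫_0^4/3 −u''(x) v(x) dx = ∫_0^4/3 f(x) v(x) dx.
Integrate the LHS by parts once:
  ∫_0^4/3 −u'' v dx = −[u'(x) v(x)]_0^4/3 + ∫_0^4/3 u'(x) v'(x) dx.
Thus ∫_0^4/3 u'(x) v'(x) dx = ∫_0^4/3 f(x) v(x) dx + [u'(x) v(x)]_0^4/3.
Choose V so that boundary terms are either known or forced to vanish.
u has homogeneous Neumann: u'(0) = u'(4/3) = 0. So [u' v]_0^4/3 = 0·v(4/3) − 0·v(0) = 0 for any v; take V = H^1(0, 4/3).
Weak formulation: find u (satisfying any essential BC) such that ∫_0^4/3 u'(x) v'(x) dx = ∫_0^4/3 f v dx for all v ∈ V (homogeneous Neumann, so boundary terms vanish).
Substituting f(x) = 4*cos(3*π*x), the right-hand side is ∫_0^4/3 (4*cos(3*π*x)) v dx.
Compatibility check (pure Neumann): taking v ≡ 1 ∈ V gives 0 = ∫_0^4/3 f dx + (0) − (0), i.e. ∫_0^4/3 f dx must equal u'(0) − u'(4/3) = 0. Indeed ∫_0^4/3 (4*cos(3*π*x)) dx = 0, so the data are compatible. The solution is then unique only up to an additive constant (fix it e.g. by requiring ∫_0^4/3 u dx = 0).


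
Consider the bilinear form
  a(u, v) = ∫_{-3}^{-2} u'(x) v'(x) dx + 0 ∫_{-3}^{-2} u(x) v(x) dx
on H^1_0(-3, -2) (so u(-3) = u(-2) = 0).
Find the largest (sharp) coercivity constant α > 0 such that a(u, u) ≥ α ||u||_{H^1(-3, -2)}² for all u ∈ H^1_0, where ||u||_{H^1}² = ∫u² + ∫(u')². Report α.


α = π^2/(1 + π^2)

Coercivity of a(·,·) on H^1_0(-3, -2) means a(u, u) ≥ α ||u||_{H^1}² for every u ∈ H^1_0.
The interval has length L = 1, and Poincaré/coercivity depend only on L. Here a(u, u) = ∫(u')² + (0)·∫u².
Here c = 0, so a(u,u) = ∫(u')² alone. The condition a(u,u) ≥ α||u||_{H^1}² reads (1−α)∫(u')² ≥ (α−c)∫u². Any admissible α is ≤ 1 (rapidly oscillating u have ∫u²/∫(u')² → 0), and α = 1 would force 0 ≥ (1−c)∫u², impossible since c < 1; so 1−α > 0. By the sharp Poincaré inequality on H^1_0 of an interval of length L, ∫(u')² ≥ (π/L)²∫u² with equality for the first sine mode sin(π(x−x₀)/L) (x₀ the left endpoint), so the inequality holds for all u iff (1−α)(π/L)² ≥ α − c, i.e. α ≤ ((π/L)² + c)/((π/L)² + 1) = (1 + c(L/π)²)/(1 + (L/π)²). (Direct route, valid since c ≤ 0: Poincaré gives c∫u² ≥ c(L/π)²∫(u')², so a(u,u) ≥ (1 + c(L/π)²)∫(u')², while ||u||_{H^1}² ≤ (1 + (L/π)²)∫(u')²; dividing yields the same α.) With (π/L)² = π^2 and c = 0, the largest admissible constant is α = ((π/L)² + c)/((π/L)² + 1).
Simplifying, α = π^2/(1 + π^2).


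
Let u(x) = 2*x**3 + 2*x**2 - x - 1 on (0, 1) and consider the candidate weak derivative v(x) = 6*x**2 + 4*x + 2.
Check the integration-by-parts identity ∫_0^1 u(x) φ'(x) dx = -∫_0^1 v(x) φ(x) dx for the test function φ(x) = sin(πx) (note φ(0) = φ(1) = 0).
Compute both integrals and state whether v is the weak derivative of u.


LHS = -8/π + 24/π^3, RHS = -14/π + 24/π^3. No, v is not the weak derivative of u.

u(x) = 2*x**3 + 2*x**2 - x - 1, classical derivative u'(x) = 6*x**2 + 4*x - 1.
φ(x) = sin(πx), so φ'(x) = π*cos(π*x).
Note φ(0) = φ(1) = 0, so the boundary term u·φ vanishes.
LHS = ∫_0^1 u(x) φ'(x) dx = ∫_0^1 (2*π*x^3*cos(π*x) + 2*π*x^2*cos(π*x) - π*x*cos(π*x) - π*cos(π*x)) dx. Term by term:
  ∫_0^1 -π*cos(π*x) dx = 0;  ∫_0^1 -π*x*cos(π*x) dx = 2/π;  ∫_0^1 2*π*x^2*cos(π*x) dx = -4/π;
  ∫_0^1 2*π*x^3*cos(π*x) dx = -6/π + 24/π^3.
Sum: 0 + 2/π − 4/π + -6/π + 24/π^3 = -8/π + 24/π^3.
So LHS = -8/π + 24/π^3.
∫_0^1 v(x) φ(x) dx = ∫_0^1 (6*x^2*sin(π*x) + 4*x*sin(π*x) + 2*sin(π*x)) dx. Term by term:
  ∫_0^1 2*sin(π*x) dx = 4/π;  ∫_0^1 4*x*sin(π*x) dx = 4/π;  ∫_0^1 6*x^2*sin(π*x) dx = -24/π^3 + 6/π.
Sum: 4/π + 4/π + -24/π^3 + 6/π = -24/π^3 + 14/π.
So RHS = -∫_0^1 v(x) φ(x) dx = -14/π + 24/π^3.
LHS − RHS = 6/π ≠ 0, so the identity fails.
(For a valid weak derivative the identity must hold for EVERY test function, in particular this one. The failure shows v is NOT the weak derivative of u.)
Correct weak derivative would be u'(x) = 6*x**2 + 4*x - 1.


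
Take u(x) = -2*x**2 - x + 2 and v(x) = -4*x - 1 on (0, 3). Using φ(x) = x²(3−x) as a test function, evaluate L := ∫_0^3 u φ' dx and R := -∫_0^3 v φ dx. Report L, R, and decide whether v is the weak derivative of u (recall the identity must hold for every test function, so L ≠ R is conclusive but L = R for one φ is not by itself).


LHS = 1107/20, RHS = 1107/20. Yes, v = u' weakly.

u(x) = -2*x**2 - x + 2, classical derivative u'(x) = -4*x - 1.
φ(x) = x²(3−x), so φ'(x) = 3*x*(2 - x).
Note φ(0) = φ(3) = 0, so the boundary term u·φ vanishes.
LHS = ∫_0^3 u(x) φ'(x) dx = ∫_0^3 (6*x^4 - 9*x^3 - 12*x^2 + 12*x) dx. Term by term:
  ∫_0^3 6*x^4 dx = 1458/5;  ∫_0^3 -9*x^3 dx = -729/4;  ∫_0^3 -12*x^2 dx = -108;
  ∫_0^3 12*x dx = 54.
Sum: 1458/5 − 729/4 − 108 + 54 = 1107/20.
So LHS = 1107/20.
∫_0^3 v(x) φ(x) dx = ∫_0^3 (4*x^4 - 11*x^3 - 3*x^2) dx. Term by term:
  ∫_0^3 4*x^4 dx = 972/5;  ∫_0^3 -11*x^3 dx = -891/4;  ∫_0^3 -3*x^2 dx = -27.
Sum: 972/5 − 891/4 − 27 = -1107/20.
So RHS = -∫_0^3 v(x) φ(x) dx = 1107/20.
LHS = RHS, so the identity holds for this test φ.
Moreover u is smooth here and v(x) = u'(x) = -4*x - 1 pointwise, so the identity holds for every test function. Hence v is the weak derivative of u.


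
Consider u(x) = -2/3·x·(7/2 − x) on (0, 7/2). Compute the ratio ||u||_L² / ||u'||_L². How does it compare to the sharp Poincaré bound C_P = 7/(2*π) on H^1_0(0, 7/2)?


||u||_L² / ||u'||_L² = 7*sqrt(10)/20 < C_P = 7/(2*π).

u(x) = -2/3·x·(7/2 − x), so u'(x) = 4*x/3 - 7/3.
u(x) = -2/3·x·(7/2 − x) vanishes at x = 0 and x = 7/2, so u ∈ H^1_0(0, 7/2). Differentiate via the product rule and integrate the resulting polynomials term by term.
  ∫_0^7/2 u² dx = ∫_0^7/2 (4*x^4/9 - 28*x^3/9 + 49*x^2/9) dx. Term by term:
    ∫_0^7/2 4*x^4/9 dx = 16807/360;  ∫_0^7/2 -28*x^3/9 dx = -16807/144;  ∫_0^7/2 49*x^2/9 dx = 16807/216.
  Sum: 16807/360 − 16807/144 + 16807/216 = 16807/2160.
  ∫_0^7/2 (u')² dx = ∫_0^7/2 (16*x^2/9 - 56*x/9 + 49/9) dx. Term by term:
    ∫_0^7/2 16*x^2/9 dx = 686/27;  ∫_0^7/2 -56*x/9 dx = -343/9;  ∫_0^7/2 49/9 dx = 343/18.
  Sum: 686/27 − 343/9 + 343/18 = 343/54.
∫_0^7/2 u² dx = 16807/2160, so ||u||_L² = 49*sqrt(105)/180.
∫_0^7/2 (u')² dx = 343/54, so ||u'||_L² = 7*sqrt(42)/18.
Ratio ||u||_L² / ||u'||_L² = 7*sqrt(10)/20.
Sharp Poincaré constant on H^1_0(0, 7/2) is C_P = L/π = 7/(2*π), achieved by sin(2*π/7·x).
A polynomial bump cannot attain the sharp Poincaré constant (only the first sine eigenfunction does), so the ratio is strictly less than C_P, consistent with ||u||_L² ≤ C_P ||u'||_L².


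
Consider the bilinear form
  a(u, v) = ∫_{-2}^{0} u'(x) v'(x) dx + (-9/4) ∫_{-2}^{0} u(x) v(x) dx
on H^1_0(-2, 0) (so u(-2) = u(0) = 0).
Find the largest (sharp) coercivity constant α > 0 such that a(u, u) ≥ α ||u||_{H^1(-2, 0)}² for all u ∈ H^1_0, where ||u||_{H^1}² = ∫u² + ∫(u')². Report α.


α = (-9 + π^2)/(4 + π^2)

Coercivity of a(·,·) on H^1_0(-2, 0) means a(u, u) ≥ α ||u||_{H^1}² for every u ∈ H^1_0.
The interval has length L = 2, and Poincaré/coercivity depend only on L. Here a(u, u) = ∫(u')² + (-9/4)·∫u².
Here c = -9/4 < 0 with |c| < (π/L)² = π^2/4, so coercivity still holds. The condition a(u,u) ≥ α||u||_{H^1}² reads (1−α)∫(u')² ≥ (α−c)∫u². Any admissible α is ≤ 1 (rapidly oscillating u have ∫u²/∫(u')² → 0), and α = 1 would force 0 ≥ (1−c)∫u², impossible since c < 1; so 1−α > 0. By the sharp Poincaré inequality on H^1_0 of an interval of length L, ∫(u')² ≥ (π/L)²∫u² with equality for the first sine mode sin(π(x−x₀)/L) (x₀ the left endpoint), so the inequality holds for all u iff (1−α)(π/L)² ≥ α − c, i.e. α ≤ ((π/L)² + c)/((π/L)² + 1) = (1 + c(L/π)²)/(1 + (L/π)²). (Direct route, valid since c ≤ 0: Poincaré gives c∫u² ≥ c(L/π)²∫(u')², so a(u,u) ≥ (1 + c(L/π)²)∫(u')², while ||u||_{H^1}² ≤ (1 + (L/π)²)∫(u')²; dividing yields the same α.) With (π/L)² = π^2/4 and c = -9/4, the largest admissible constant is α = ((π/L)² + c)/((π/L)² + 1).
Simplifying, α = (-9 + π^2)/(4 + π^2).


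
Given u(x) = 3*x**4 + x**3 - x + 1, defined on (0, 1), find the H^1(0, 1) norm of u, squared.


||u||_{H^1}^2 = 12557/420

The H^1 norm (squared) on an interval (0, L) is
  ||u||_{H^1}^2 = ∫_0^L u(x)^2 dx + ∫_0^L u'(x)^2 dx.
Compute u'(x) = 12*x**3 + 3*x**2 - 1.
Then u(x)^2 = 9*x**8 + 6*x**7 + x**6 - 6*x**5 + 4*x**4 + 2*x**3 + x**2 - 2*x + 1 and u'(x)^2 = 144*x**6 + 72*x**5 + 9*x**4 - 24*x**3 - 6*x**2 + 1.
Integrate each monomial from 0 to 1 using ∫_0^1 c·x^n dx = c·1^(n+1)/(n+1):
  ∫_0^1 u(x)^2 dx = ∫_0^1 (9*x^8 + 6*x^7 + x^6 - 6*x^5 + 4*x^4 + 2*x^3 + x^2 - 2*x + 1) dx. Term by term:
    ∫_0^1 9*x^8 dx = 1;  ∫_0^1 6*x^7 dx = 3/4;  ∫_0^1 x^6 dx = 1/7;
    ∫_0^1 -6*x^5 dx = -1;  ∫_0^1 4*x^4 dx = 4/5;  ∫_0^1 2*x^3 dx = 1/2;
    ∫_0^1 x^2 dx = 1/3;  ∫_0^1 -2*x dx = -1;  ∫_0^1 1 dx = 1.
  Sum: 1 + 3/4 + 1/7 − 1 + 4/5 + 1/2 + 1/3 − 1 + 1 = 1061/420.
  ∫_0^1 u'(x)^2 dx = ∫_0^1 (144*x^6 + 72*x^5 + 9*x^4 - 24*x^3 - 6*x^2 + 1) dx. Term by term:
    ∫_0^1 144*x^6 dx = 144/7;  ∫_0^1 72*x^5 dx = 12;  ∫_0^1 9*x^4 dx = 9/5;
    ∫_0^1 -24*x^3 dx = -6;  ∫_0^1 -6*x^2 dx = -2;  ∫_0^1 1 dx = 1.
  Sum: 144/7 + 12 + 9/5 − 6 − 2 + 1 = 958/35.
Adding: ||u||_{H^1}^2 = 1061/420 + 958/35 = 12557/420.


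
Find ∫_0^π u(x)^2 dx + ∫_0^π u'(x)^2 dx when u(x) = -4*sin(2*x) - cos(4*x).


||u||_{H^1(0,π)}^2 = 97*π/2

u'(x) = 4*sin(4*x) - 8*cos(2*x).
Expand u² and (u')² and integrate term by term on (0, π), using: for integers n ≥ 1, ∫_0^π sin²(nx) dx = ∫_0^π cos²(nx) dx = π/2; for n ≠ n', ∫_0^π sin(nx)sin(n'x) dx = ∫_0^π cos(nx)cos(n'x) dx = 0; and by product-to-sum, ∫_0^π sin(nx)cos(n'x) dx = ½∫_0^π [sin((n+n')x) + sin((n−n')x)] dx, which is 0 when n+n' is even and 2n/(n²−n'²) when n+n' is odd (it need not vanish on (0, π)).
  u² squared terms: (-1)²·∫cos(4x)² dx = 1·π/2 = π/2;  (-4)²·∫sin(2x)² dx = 16·π/2 = 8*π.
  u² cross terms: 2·(-1)·(-4)·∫cos(4x)·sin(2x) dx = 8·(0) = 0.
  So ∫_0^π u² dx = π/2 + 8*π + 0 = 17*π/2.
  (u')² squared terms: (-8)²·∫cos(2x)² dx = 64·π/2 = 32*π;  (4)²·∫sin(4x)² dx = 16·π/2 = 8*π.
  (u')² cross terms: 2·(-8)·(4)·∫cos(2x)·sin(4x) dx = -64·(0) = 0.
  So ∫_0^π (u')² dx = 32*π + 8*π + 0 = 40*π.
||u||_{H^1}^2 = (17*π/2) + (40*π) = 97*π/2.


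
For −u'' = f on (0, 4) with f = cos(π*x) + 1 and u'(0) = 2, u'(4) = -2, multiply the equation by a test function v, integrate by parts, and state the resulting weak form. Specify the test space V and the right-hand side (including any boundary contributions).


V = H^1(0, 4) (v unrestricted at boundary; u is determined up to an additive constant); weak form: ∫_0^4 u'v' dx = ∫_0^4 (cos(π*x) + 1) v dx − 2·v(4) − 2·v(0) for all v ∈ V.

Multiply both sides by a test function v and integrate from 0 to 4:
  ∫_0^4 −u''(x) v(x) dx = ∫_0^4 f(x) v(x) dx.
Integrate the LHS by parts once:
  ∫_0^4 −u'' v dx = −[u'(x) v(x)]_0^4 + ∫_0^4 u'(x) v'(x) dx.
Thus ∫_0^4 u'(x) v'(x) dx = ∫_0^4 f(x) v(x) dx + [u'(x) v(x)]_0^4.
Choose V so that boundary terms are either known or forced to vanish.
u has inhomogeneous Neumann u'(0) = 2, u'(4) = -2. [u' v]_0^4 = (-2)·v(4) − (2)·v(0) = − 2·v(4) − 2·v(0). Take V = H^1(0, 4); boundary term becomes part of RHS.
Weak formulation: find u (satisfying any essential BC) such that ∫_0^4 u'(x) v'(x) dx = ∫_0^4 f v dx − 2·v(4) − 2·v(0) for all v ∈ V (Neumann data are natural BCs: they enter the RHS as boundary terms).
Substituting f(x) = cos(π*x) + 1, the right-hand side is ∫_0^4 (cos(π*x) + 1) v dx − 2·v(4) − 2·v(0).
Compatibility check (pure Neumann): taking v ≡ 1 ∈ V gives 0 = ∫_0^4 f dx + (-2) − (2), i.e. ∫_0^4 f dx must equal u'(0) − u'(4) = 4. Indeed ∫_0^4 (cos(π*x) + 1) dx = 4, so the data are compatible. The solution is then unique only up to an additive constant (fix it e.g. by requiring ∫_0^4 u dx = 0).


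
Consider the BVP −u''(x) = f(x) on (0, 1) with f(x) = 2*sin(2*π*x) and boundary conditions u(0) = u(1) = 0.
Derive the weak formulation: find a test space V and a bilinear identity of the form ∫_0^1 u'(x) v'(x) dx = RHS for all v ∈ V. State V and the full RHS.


V = H^1_0(0, 1) (so v(0) = v(1) = 0); weak form: ∫_0^1 u'v' dx = ∫_0^1 (2*sin(2*π*x)) v dx for all v ∈ V.

Multiply both sides by a test function v and integrate from 0 to 1:
  ∫_0^1 −u''(x) v(x) dx = ∫_0^1 f(x) v(x) dx.
Integrate the LHS by parts once:
  ∫_0^1 −u'' v dx = −[u'(x) v(x)]_0^1 + ∫_0^1 u'(x) v'(x) dx.
Thus ∫_0^1 u'(x) v'(x) dx = ∫_0^1 f(x) v(x) dx + [u'(x) v(x)]_0^1.
Choose V so that boundary terms are either known or forced to vanish.
u is Dirichlet: u(0) = u(1) = 0. Let V = H^1_0(0, 1); then v(0) = v(1) = 0, and [u' v]_0^1 = 0.
Weak formulation: find u (satisfying any essential BC) such that ∫_0^1 u'(x) v'(x) dx = ∫_0^1 f v dx for all v ∈ V.
Substituting f(x) = 2*sin(2*π*x), the right-hand side is ∫_0^1 (2*sin(2*π*x)) v dx.


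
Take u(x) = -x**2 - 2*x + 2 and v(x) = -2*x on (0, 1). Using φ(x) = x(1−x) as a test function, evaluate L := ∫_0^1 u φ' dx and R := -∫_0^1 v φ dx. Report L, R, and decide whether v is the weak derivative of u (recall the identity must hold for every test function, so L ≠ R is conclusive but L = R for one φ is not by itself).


LHS = 1/2, RHS = 1/6. No, v is not the weak derivative of u.

u(x) = -x**2 - 2*x + 2, classical derivative u'(x) = -2*x - 2.
φ(x) = x(1−x), so φ'(x) = 1 - 2*x.
Note φ(0) = φ(1) = 0, so the boundary term u·φ vanishes.
LHS = ∫_0^1 u(x) φ'(x) dx = ∫_0^1 (2*x^3 + 3*x^2 - 6*x + 2) dx. Term by term:
  ∫_0^1 2*x^3 dx = 1/2;  ∫_0^1 3*x^2 dx = 1;  ∫_0^1 -6*x dx = -3;
  ∫_0^1 2 dx = 2.
Sum: 1/2 + 1 − 3 + 2 = 1/2.
So LHS = 1/2.
∫_0^1 v(x) φ(x) dx = ∫_0^1 (2*x^3 - 2*x^2) dx. Term by term:
  ∫_0^1 2*x^3 dx = 1/2;  ∫_0^1 -2*x^2 dx = -2/3.
Sum: 1/2 − 2/3 = -1/6.
So RHS = -∫_0^1 v(x) φ(x) dx = 1/6.
LHS − RHS = 1/3 ≠ 0, so the identity fails.
(For a valid weak derivative the identity must hold for EVERY test function, in particular this one. The failure shows v is NOT the weak derivative of u.)
Correct weak derivative would be u'(x) = -2*x - 2.


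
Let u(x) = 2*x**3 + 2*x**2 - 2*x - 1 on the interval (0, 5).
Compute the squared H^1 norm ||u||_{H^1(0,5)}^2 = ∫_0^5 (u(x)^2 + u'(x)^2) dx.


||u||_{H^1}^2 = 634500/7

The H^1 norm (squared) on an interval (0, L) is
  ||u||_{H^1}^2 = ∫_0^L u(x)^2 dx + ∫_0^L u'(x)^2 dx.
Compute u'(x) = 6*x**2 + 4*x - 2.
Then u(x)^2 = 4*x**6 + 8*x**5 - 4*x**4 - 12*x**3 + 4*x + 1 and u'(x)^2 = 36*x**4 + 48*x**3 - 8*x**2 - 16*x + 4.
Integrate each monomial from 0 to 5 using ∫_0^5 c·x^n dx = c·5^(n+1)/(n+1):
  ∫_0^5 u(x)^2 dx = ∫_0^5 (4*x^6 + 8*x^5 - 4*x^4 - 12*x^3 + 4*x + 1) dx. Term by term:
    ∫_0^5 4*x^6 dx = 312500/7;  ∫_0^5 8*x^5 dx = 62500/3;  ∫_0^5 -4*x^4 dx = -2500;
    ∫_0^5 -12*x^3 dx = -1875;  ∫_0^5 4*x dx = 50;  ∫_0^5 1 dx = 5.
  Sum: 312500/7 + 62500/3 − 2500 − 1875 + 50 + 5 = 1284280/21.
  ∫_0^5 u'(x)^2 dx = ∫_0^5 (36*x^4 + 48*x^3 - 8*x^2 - 16*x + 4) dx. Term by term:
    ∫_0^5 36*x^4 dx = 22500;  ∫_0^5 48*x^3 dx = 7500;  ∫_0^5 -8*x^2 dx = -1000/3;
    ∫_0^5 -16*x dx = -200;  ∫_0^5 4 dx = 20.
  Sum: 22500 + 7500 − 1000/3 − 200 + 20 = 88460/3.
Adding: ||u||_{H^1}^2 = 1284280/21 + 88460/3 = 634500/7.


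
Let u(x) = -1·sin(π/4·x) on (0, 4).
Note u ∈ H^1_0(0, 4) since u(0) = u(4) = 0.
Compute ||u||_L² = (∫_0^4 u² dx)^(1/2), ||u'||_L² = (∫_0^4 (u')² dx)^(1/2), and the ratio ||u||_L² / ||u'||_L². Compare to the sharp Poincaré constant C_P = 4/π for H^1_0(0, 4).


||u||_L² / ||u'||_L² = 4/π = C_P.

u(x) = -1·sin(π/4·x), so u'(x) = -π*cos(π*x/4)/4.
Writing u(x) = A·sin(kπx/L) with A = -1 and k = 1, use ∫_0^L sin²(kπx/L) dx = L/2 and ∫_0^L cos²(kπx/L) dx = L/2.
u² = 1·sin²(π/4·x) and (u')² = π^2/16·cos²(π/4·x), and each of sin², cos² integrates to L/2 = 2 over (0, 4).
∫_0^4 u² dx = 2, so ||u||_L² = sqrt(2).
∫_0^4 (u')² dx = π^2/8, so ||u'||_L² = sqrt(2)*π/4.
Ratio ||u||_L² / ||u'||_L² = 4/π.
Sharp Poincaré constant on H^1_0(0, 4) is C_P = L/π = 4/π, achieved by sin(π/4·x).
This is the k = 1 eigenfunction (up to amplitude), so the ratio equals the sharp Poincaré constant exactly.


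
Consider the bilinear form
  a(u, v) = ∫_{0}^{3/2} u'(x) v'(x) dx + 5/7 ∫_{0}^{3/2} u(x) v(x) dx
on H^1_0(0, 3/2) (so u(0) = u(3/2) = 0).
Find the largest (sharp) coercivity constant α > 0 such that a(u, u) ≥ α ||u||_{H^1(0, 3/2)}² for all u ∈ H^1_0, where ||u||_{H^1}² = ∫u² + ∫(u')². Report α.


α = (45 + 28*π^2)/(7*(9 + 4*π^2))

Coercivity of a(·,·) on H^1_0(0, 3/2) means a(u, u) ≥ α ||u||_{H^1}² for every u ∈ H^1_0.
The interval has length L = 3/2, and Poincaré/coercivity depend only on L. Here a(u, u) = ∫(u')² + (5/7)·∫u².
Here 0 < c = 5/7 < 1. The condition a(u,u) ≥ α||u||_{H^1}² reads (1−α)∫(u')² ≥ (α−c)∫u². Any admissible α is ≤ 1 (rapidly oscillating u have ∫u²/∫(u')² → 0), and α = 1 would force 0 ≥ (1−c)∫u², impossible since c < 1; so 1−α > 0. By the sharp Poincaré inequality on H^1_0 of an interval of length L, ∫(u')² ≥ (π/L)²∫u² with equality for the first sine mode sin(π(x−x₀)/L) (x₀ the left endpoint), so the inequality holds for all u iff (1−α)(π/L)² ≥ α − c, i.e. α ≤ ((π/L)² + c)/((π/L)² + 1) = (1 + c(L/π)²)/(1 + (L/π)²). With (π/L)² = 4*π^2/9 and c = 5/7, the largest admissible constant is α = ((π/L)² + c)/((π/L)² + 1).
Simplifying, α = (45 + 28*π^2)/(7*(9 + 4*π^2)).


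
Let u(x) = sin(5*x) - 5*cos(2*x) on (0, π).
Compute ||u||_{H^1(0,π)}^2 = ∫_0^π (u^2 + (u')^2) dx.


||u||_{H^1(0,π)}^2 = -500/21 + 151*π/2

u'(x) = 10*sin(2*x) + 5*cos(5*x).
Expand u² and (u')² and integrate term by term on (0, π), using: for integers n ≥ 1, ∫_0^π sin²(nx) dx = ∫_0^π cos²(nx) dx = π/2; for n ≠ n', ∫_0^π sin(nx)sin(n'x) dx = ∫_0^π cos(nx)cos(n'x) dx = 0; and by product-to-sum, ∫_0^π sin(nx)cos(n'x) dx = ½∫_0^π [sin((n+n')x) + sin((n−n')x)] dx, which is 0 when n+n' is even and 2n/(n²−n'²) when n+n' is odd (it need not vanish on (0, π)).
  u² squared terms: (-5)²·∫cos(2x)² dx = 25·π/2 = 25*π/2;  (1)²·∫sin(5x)² dx = 1·π/2 = π/2.
  u² cross terms: 2·(-5)·(1)·∫cos(2x)·sin(5x) dx = -10·(10/21) = -100/21.
  So ∫_0^π u² dx = 25*π/2 + π/2 − 100/21 = -100/21 + 13*π.
  (u')² squared terms: (5)²·∫cos(5x)² dx = 25·π/2 = 25*π/2;  (10)²·∫sin(2x)² dx = 100·π/2 = 50*π.
  (u')² cross terms: 2·(5)·(10)·∫cos(5x)·sin(2x) dx = 100·(-4/21) = -400/21.
  So ∫_0^π (u')² dx = 25*π/2 + 50*π − 400/21 = -400/21 + 125*π/2.
||u||_{H^1}^2 = (-100/21 + 13*π) + (-400/21 + 125*π/2) = -500/21 + 151*π/2.


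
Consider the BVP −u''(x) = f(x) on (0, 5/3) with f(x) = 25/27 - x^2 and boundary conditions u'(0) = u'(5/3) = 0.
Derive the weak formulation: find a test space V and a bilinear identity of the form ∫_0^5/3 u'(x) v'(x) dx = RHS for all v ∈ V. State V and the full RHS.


V = H^1(0, 5/3) (no boundary constraint on v; u is determined up to an additive constant); weak form: ∫_0^5/3 u'v' dx = ∫_0^5/3 (25/27 - x^2) v dx for all v ∈ V.

Multiply both sides by a test function v and integrate from 0 to 5/3:
  ∫_0^5/3 −u''(x) v(x) dx = ∫_0^5/3 f(x) v(x) dx.
Integrate the LHS by parts once:
  ∫_0^5/3 −u'' v dx = −[u'(x) v(x)]_0^5/3 + ∫_0^5/3 u'(x) v'(x) dx.
Thus ∫_0^5/3 u'(x) v'(x) dx = ∫_0^5/3 f(x) v(x) dx + [u'(x) v(x)]_0^5/3.
Choose V so that boundary terms are either known or forced to vanish.
u has homogeneous Neumann: u'(0) = u'(5/3) = 0. So [u' v]_0^5/3 = 0·v(5/3) − 0·v(0) = 0 for any v; take V = H^1(0, 5/3).
Weak formulation: find u (satisfying any essential BC) such that ∫_0^5/3 u'(x) v'(x) dx = ∫_0^5/3 f v dx for all v ∈ V (homogeneous Neumann, so boundary terms vanish).
Substituting f(x) = 25/27 - x^2, the right-hand side is ∫_0^5/3 (25/27 - x^2) v dx.
Compatibility check (pure Neumann): taking v ≡ 1 ∈ V gives 0 = ∫_0^5/3 f dx + (0) − (0), i.e. ∫_0^5/3 f dx must equal u'(0) − u'(5/3) = 0. Indeed ∫_0^5/3 (25/27 - x^2) dx = 0, so the data are compatible. The solution is then unique only up to an additive constant (fix it e.g. by requiring ∫_0^5/3 u dx = 0).


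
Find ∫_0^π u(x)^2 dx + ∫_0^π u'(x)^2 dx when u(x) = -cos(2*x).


||u||_{H^1(0,π)}^2 = 5*π/2

u'(x) = 2*sin(2*x).
Expand u² and (u')² and integrate term by term on (0, π), using: for integers n ≥ 1, ∫_0^π sin²(nx) dx = ∫_0^π cos²(nx) dx = π/2; for n ≠ n', ∫_0^π sin(nx)sin(n'x) dx = ∫_0^π cos(nx)cos(n'x) dx = 0; and by product-to-sum, ∫_0^π sin(nx)cos(n'x) dx = ½∫_0^π [sin((n+n')x) + sin((n−n')x)] dx, which is 0 when n+n' is even and 2n/(n²−n'²) when n+n' is odd (it need not vanish on (0, π)).
  u² squared terms: (-1)²·∫cos(2x)² dx = 1·π/2 = π/2.
  So ∫_0^π u² dx = π/2.
  (u')² squared terms: (2)²·∫sin(2x)² dx = 4·π/2 = 2*π.
  So ∫_0^π (u')² dx = 2*π.
||u||_{H^1}^2 = (π/2) + (2*π) = 5*π/2.


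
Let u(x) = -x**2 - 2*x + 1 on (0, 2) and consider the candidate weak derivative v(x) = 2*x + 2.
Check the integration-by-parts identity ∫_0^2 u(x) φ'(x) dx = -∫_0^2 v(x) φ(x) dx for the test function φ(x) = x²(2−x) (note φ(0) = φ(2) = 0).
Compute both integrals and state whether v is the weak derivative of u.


LHS = 88/15, RHS = -88/15. No, v is not the weak derivative of u.

u(x) = -x**2 - 2*x + 1, classical derivative u'(x) = -2*x - 2.
φ(x) = x²(2−x), so φ'(x) = x*(4 - 3*x).
Note φ(0) = φ(2) = 0, so the boundary term u·φ vanishes.
LHS = ∫_0^2 u(x) φ'(x) dx = ∫_0^2 (3*x^4 + 2*x^3 - 11*x^2 + 4*x) dx. Term by term:
  ∫_0^2 3*x^4 dx = 96/5;  ∫_0^2 2*x^3 dx = 8;  ∫_0^2 -11*x^2 dx = -88/3;
  ∫_0^2 4*x dx = 8.
Sum: 96/5 + 8 − 88/3 + 8 = 88/15.
So LHS = 88/15.
∫_0^2 v(x) φ(x) dx = ∫_0^2 (-2*x^4 + 2*x^3 + 4*x^2) dx. Term by term:
  ∫_0^2 -2*x^4 dx = -64/5;  ∫_0^2 2*x^3 dx = 8;  ∫_0^2 4*x^2 dx = 32/3.
Sum: -64/5 + 8 + 32/3 = 88/15.
So RHS = -∫_0^2 v(x) φ(x) dx = -88/15.
LHS − RHS = 176/15 ≠ 0, so the identity fails.
(For a valid weak derivative the identity must hold for EVERY test function, in particular this one. The failure shows v is NOT the weak derivative of u.)
Correct weak derivative would be u'(x) = -2*x - 2.


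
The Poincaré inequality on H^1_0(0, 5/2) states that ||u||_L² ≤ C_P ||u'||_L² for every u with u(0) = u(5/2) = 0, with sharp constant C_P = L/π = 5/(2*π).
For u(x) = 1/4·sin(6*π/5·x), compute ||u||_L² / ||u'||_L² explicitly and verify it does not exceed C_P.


||u||_L² / ||u'||_L² = 5/(6*π) < C_P = 5/(2*π).

u(x) = 1/4·sin(6*π/5·x), so u'(x) = 3*π*cos(6*π*x/5)/10.
Writing u(x) = A·sin(kπx/L) with A = 1/4 and k = 3, use ∫_0^L sin²(kπx/L) dx = L/2 and ∫_0^L cos²(kπx/L) dx = L/2.
u² = 1/16·sin²(6*π/5·x) and (u')² = 9*π^2/100·cos²(6*π/5·x), and each of sin², cos² integrates to L/2 = 5/4 over (0, 5/2).
∫_0^5/2 u² dx = 5/64, so ||u||_L² = sqrt(5)/8.
∫_0^5/2 (u')² dx = 9*π^2/80, so ||u'||_L² = 3*sqrt(5)*π/20.
Ratio ||u||_L² / ||u'||_L² = 5/(6*π).
Sharp Poincaré constant on H^1_0(0, 5/2) is C_P = L/π = 5/(2*π), achieved by sin(2*π/5·x).
This is the k = 3 harmonic; the ratio L/(kπ) is strictly less than C_P = L/π, consistent with the sharp inequality ||u||_L² ≤ C_P ||u'||_L².


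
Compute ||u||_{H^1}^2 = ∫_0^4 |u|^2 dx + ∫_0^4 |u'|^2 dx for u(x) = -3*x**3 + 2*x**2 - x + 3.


||u||_{H^1}^2 = 2774584/105

The H^1 norm (squared) on an interval (0, L) is
  ||u||_{H^1}^2 = ∫_0^L u(x)^2 dx + ∫_0^L u'(x)^2 dx.
Compute u'(x) = -9*x**2 + 4*x - 1.
Then u(x)^2 = 9*x**6 - 12*x**5 + 10*x**4 - 22*x**3 + 13*x**2 - 6*x + 9 and u'(x)^2 = 81*x**4 - 72*x**3 + 34*x**2 - 8*x + 1.
Integrate each monomial from 0 to 4 using ∫_0^4 c·x^n dx = c·4^(n+1)/(n+1):
  ∫_0^4 u(x)^2 dx = ∫_0^4 (9*x^6 - 12*x^5 + 10*x^4 - 22*x^3 + 13*x^2 - 6*x + 9) dx. Term by term:
    ∫_0^4 9*x^6 dx = 147456/7;  ∫_0^4 -12*x^5 dx = -8192;  ∫_0^4 10*x^4 dx = 2048;
    ∫_0^4 -22*x^3 dx = -1408;  ∫_0^4 13*x^2 dx = 832/3;  ∫_0^4 -6*x dx = -48;
    ∫_0^4 9 dx = 36.
  Sum: 147456/7 − 8192 + 2048 − 1408 + 832/3 − 48 + 36 = 289348/21.
  ∫_0^4 u'(x)^2 dx = ∫_0^4 (81*x^4 - 72*x^3 + 34*x^2 - 8*x + 1) dx. Term by term:
    ∫_0^4 81*x^4 dx = 82944/5;  ∫_0^4 -72*x^3 dx = -4608;  ∫_0^4 34*x^2 dx = 2176/3;
    ∫_0^4 -8*x dx = -64;  ∫_0^4 1 dx = 4.
  Sum: 82944/5 − 4608 + 2176/3 − 64 + 4 = 189692/15.
Adding: ||u||_{H^1}^2 = 289348/21 + 189692/15 = 2774584/105.


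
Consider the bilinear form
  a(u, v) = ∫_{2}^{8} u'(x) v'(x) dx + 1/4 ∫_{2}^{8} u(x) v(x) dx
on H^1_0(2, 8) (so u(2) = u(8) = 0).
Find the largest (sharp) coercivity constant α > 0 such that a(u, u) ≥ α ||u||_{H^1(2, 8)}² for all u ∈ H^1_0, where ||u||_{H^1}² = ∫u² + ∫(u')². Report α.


α = (9 + π^2)/(π^2 + 36)

Coercivity of a(·,·) on H^1_0(2, 8) means a(u, u) ≥ α ||u||_{H^1}² for every u ∈ H^1_0.
The interval has length L = 6, and Poincaré/coercivity depend only on L. Here a(u, u) = ∫(u')² + (1/4)·∫u².
Here 0 < c = 1/4 < 1. The condition a(u,u) ≥ α||u||_{H^1}² reads (1−α)∫(u')² ≥ (α−c)∫u². Any admissible α is ≤ 1 (rapidly oscillating u have ∫u²/∫(u')² → 0), and α = 1 would force 0 ≥ (1−c)∫u², impossible since c < 1; so 1−α > 0. By the sharp Poincaré inequality on H^1_0 of an interval of length L, ∫(u')² ≥ (π/L)²∫u² with equality for the first sine mode sin(π(x−x₀)/L) (x₀ the left endpoint), so the inequality holds for all u iff (1−α)(π/L)² ≥ α − c, i.e. α ≤ ((π/L)² + c)/((π/L)² + 1) = (1 + c(L/π)²)/(1 + (L/π)²). With (π/L)² = π^2/36 and c = 1/4, the largest admissible constant is α = ((π/L)² + c)/((π/L)² + 1).
Simplifying, α = (9 + π^2)/(π^2 + 36).


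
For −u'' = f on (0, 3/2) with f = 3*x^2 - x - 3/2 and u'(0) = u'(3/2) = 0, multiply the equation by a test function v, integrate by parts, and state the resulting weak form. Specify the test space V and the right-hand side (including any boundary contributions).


V = H^1(0, 3/2) (no boundary constraint on v; u is determined up to an additive constant); weak form: ∫_0^3/2 u'v' dx = ∫_0^3/2 (3*x^2 - x - 3/2) v dx for all v ∈ V.

Multiply both sides by a test function v and integrate from 0 to 3/2:
  ∫_0^3/2 −u''(x) v(x) dx = ∫_0^3/2 f(x) v(x) dx.
Integrate the LHS by parts once:
  ∫_0^3/2 −u'' v dx = −[u'(x) v(x)]_0^3/2 + ∫_0^3/2 u'(x) v'(x) dx.
Thus ∫_0^3/2 u'(x) v'(x) dx = ∫_0^3/2 f(x) v(x) dx + [u'(x) v(x)]_0^3/2.
Choose V so that boundary terms are either known or forced to vanish.
u has homogeneous Neumann: u'(0) = u'(3/2) = 0. So [u' v]_0^3/2 = 0·v(3/2) − 0·v(0) = 0 for any v; take V = H^1(0, 3/2).
Weak formulation: find u (satisfying any essential BC) such that ∫_0^3/2 u'(x) v'(x) dx = ∫_0^3/2 f v dx for all v ∈ V (homogeneous Neumann, so boundary terms vanish).
Substituting f(x) = 3*x^2 - x - 3/2, the right-hand side is ∫_0^3/2 (3*x^2 - x - 3/2) v dx.
Compatibility check (pure Neumann): taking v ≡ 1 ∈ V gives 0 = ∫_0^3/2 f dx + (0) − (0), i.e. ∫_0^3/2 f dx must equal u'(0) − u'(3/2) = 0. Indeed ∫_0^3/2 (3*x^2 - x - 3/2) dx = 0, so the data are compatible. The solution is then unique only up to an additive constant (fix it e.g. by requiring ∫_0^3/2 u dx = 0).


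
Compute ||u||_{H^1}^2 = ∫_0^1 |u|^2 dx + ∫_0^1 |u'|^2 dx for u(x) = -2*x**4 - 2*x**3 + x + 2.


||u||_{H^1}^2 = 9017/315

The H^1 norm (squared) on an interval (0, L) is
  ||u||_{H^1}^2 = ∫_0^L u(x)^2 dx + ∫_0^L u'(x)^2 dx.
Compute u'(x) = -8*x**3 - 6*x**2 + 1.
Then u(x)^2 = 4*x**8 + 8*x**7 + 4*x**6 - 4*x**5 - 12*x**4 - 8*x**3 + x**2 + 4*x + 4 and u'(x)^2 = 64*x**6 + 96*x**5 + 36*x**4 - 16*x**3 - 12*x**2 + 1.
Integrate each monomial from 0 to 1 using ∫_0^1 c·x^n dx = c·1^(n+1)/(n+1):
  ∫_0^1 u(x)^2 dx = ∫_0^1 (4*x^8 + 8*x^7 + 4*x^6 - 4*x^5 - 12*x^4 - 8*x^3 + x^2 + 4*x + 4) dx. Term by term:
    ∫_0^1 4*x^8 dx = 4/9;  ∫_0^1 8*x^7 dx = 1;  ∫_0^1 4*x^6 dx = 4/7;
    ∫_0^1 -4*x^5 dx = -2/3;  ∫_0^1 -12*x^4 dx = -12/5;  ∫_0^1 -8*x^3 dx = -2;
    ∫_0^1 x^2 dx = 1/3;  ∫_0^1 4*x dx = 2;  ∫_0^1 4 dx = 4.
  Sum: 4/9 + 1 + 4/7 − 2/3 − 12/5 − 2 + 1/3 + 2 + 4 = 1034/315.
  ∫_0^1 u'(x)^2 dx = ∫_0^1 (64*x^6 + 96*x^5 + 36*x^4 - 16*x^3 - 12*x^2 + 1) dx. Term by term:
    ∫_0^1 64*x^6 dx = 64/7;  ∫_0^1 96*x^5 dx = 16;  ∫_0^1 36*x^4 dx = 36/5;
    ∫_0^1 -16*x^3 dx = -4;  ∫_0^1 -12*x^2 dx = -4;  ∫_0^1 1 dx = 1.
  Sum: 64/7 + 16 + 36/5 − 4 − 4 + 1 = 887/35.
Adding: ||u||_{H^1}^2 = 1034/315 + 887/35 = 9017/315.


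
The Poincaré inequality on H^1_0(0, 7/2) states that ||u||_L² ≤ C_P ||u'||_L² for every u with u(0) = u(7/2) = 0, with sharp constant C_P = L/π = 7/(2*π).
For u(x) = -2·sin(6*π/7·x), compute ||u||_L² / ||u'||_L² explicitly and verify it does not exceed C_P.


||u||_L² / ||u'||_L² = 7/(6*π) < C_P = 7/(2*π).

u(x) = -2·sin(6*π/7·x), so u'(x) = -12*π*cos(6*π*x/7)/7.
Writing u(x) = A·sin(kπx/L) with A = -2 and k = 3, use ∫_0^L sin²(kπx/L) dx = L/2 and ∫_0^L cos²(kπx/L) dx = L/2.
u² = 4·sin²(6*π/7·x) and (u')² = 144*π^2/49·cos²(6*π/7·x), and each of sin², cos² integrates to L/2 = 7/4 over (0, 7/2).
∫_0^7/2 u² dx = 7, so ||u||_L² = sqrt(7).
∫_0^7/2 (u')² dx = 36*π^2/7, so ||u'||_L² = 6*sqrt(7)*π/7.
Ratio ||u||_L² / ||u'||_L² = 7/(6*π).
Sharp Poincaré constant on H^1_0(0, 7/2) is C_P = L/π = 7/(2*π), achieved by sin(2*π/7·x).
This is the k = 3 harmonic; the ratio L/(kπ) is strictly less than C_P = L/π, consistent with the sharp inequality ||u||_L² ≤ C_P ||u'||_L².


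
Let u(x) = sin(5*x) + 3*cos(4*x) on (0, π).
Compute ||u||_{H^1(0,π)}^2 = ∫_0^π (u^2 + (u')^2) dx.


||u||_{H^1(0,π)}^2 = 340/3 + 179*π/2

u'(x) = -12*sin(4*x) + 5*cos(5*x).
Expand u² and (u')² and integrate term by term on (0, π), using: for integers n ≥ 1, ∫_0^π sin²(nx) dx = ∫_0^π cos²(nx) dx = π/2; for n ≠ n', ∫_0^π sin(nx)sin(n'x) dx = ∫_0^π cos(nx)cos(n'x) dx = 0; and by product-to-sum, ∫_0^π sin(nx)cos(n'x) dx = ½∫_0^π [sin((n+n')x) + sin((n−n')x)] dx, which is 0 when n+n' is even and 2n/(n²−n'²) when n+n' is odd (it need not vanish on (0, π)).
  u² squared terms: (3)²·∫cos(4x)² dx = 9·π/2 = 9*π/2;  (1)²·∫sin(5x)² dx = 1·π/2 = π/2.
  u² cross terms: 2·(3)·(1)·∫cos(4x)·sin(5x) dx = 6·(10/9) = 20/3.
  So ∫_0^π u² dx = 9*π/2 + π/2 + 20/3 = 20/3 + 5*π.
  (u')² squared terms: (-12)²·∫sin(4x)² dx = 144·π/2 = 72*π;  (5)²·∫cos(5x)² dx = 25·π/2 = 25*π/2.
  (u')² cross terms: 2·(-12)·(5)·∫sin(4x)·cos(5x) dx = -120·(-8/9) = 320/3.
  So ∫_0^π (u')² dx = 72*π + 25*π/2 + 320/3 = 320/3 + 169*π/2.
||u||_{H^1}^2 = (20/3 + 5*π) + (320/3 + 169*π/2) = 340/3 + 179*π/2.


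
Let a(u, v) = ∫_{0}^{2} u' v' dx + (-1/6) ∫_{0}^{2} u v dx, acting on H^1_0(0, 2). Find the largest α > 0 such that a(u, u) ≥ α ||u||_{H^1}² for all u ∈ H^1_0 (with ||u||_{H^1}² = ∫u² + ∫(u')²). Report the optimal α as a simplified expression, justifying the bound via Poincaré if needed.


α = (-2/3 + π^2)/(4 + π^2)

Coercivity of a(·,·) on H^1_0(0, 2) means a(u, u) ≥ α ||u||_{H^1}² for every u ∈ H^1_0.
The interval has length L = 2, and Poincaré/coercivity depend only on L. Here a(u, u) = ∫(u')² + (-1/6)·∫u².
Here c = -1/6 < 0 with |c| < (π/L)² = π^2/4, so coercivity still holds. The condition a(u,u) ≥ α||u||_{H^1}² reads (1−α)∫(u')² ≥ (α−c)∫u². Any admissible α is ≤ 1 (rapidly oscillating u have ∫u²/∫(u')² → 0), and α = 1 would force 0 ≥ (1−c)∫u², impossible since c < 1; so 1−α > 0. By the sharp Poincaré inequality on H^1_0 of an interval of length L, ∫(u')² ≥ (π/L)²∫u² with equality for the first sine mode sin(π(x−x₀)/L) (x₀ the left endpoint), so the inequality holds for all u iff (1−α)(π/L)² ≥ α − c, i.e. α ≤ ((π/L)² + c)/((π/L)² + 1) = (1 + c(L/π)²)/(1 + (L/π)²). (Direct route, valid since c ≤ 0: Poincaré gives c∫u² ≥ c(L/π)²∫(u')², so a(u,u) ≥ (1 + c(L/π)²)∫(u')², while ||u||_{H^1}² ≤ (1 + (L/π)²)∫(u')²; dividing yields the same α.) With (π/L)² = π^2/4 and c = -1/6, the largest admissible constant is α = ((π/L)² + c)/((π/L)² + 1).
Simplifying, α = (-2/3 + π^2)/(4 + π^2).


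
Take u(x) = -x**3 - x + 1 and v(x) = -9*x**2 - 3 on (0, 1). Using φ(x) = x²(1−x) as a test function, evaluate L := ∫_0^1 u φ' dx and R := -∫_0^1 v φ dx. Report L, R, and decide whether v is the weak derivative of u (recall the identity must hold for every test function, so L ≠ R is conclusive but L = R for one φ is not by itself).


LHS = 11/60, RHS = 11/20. No, v is not the weak derivative of u.

u(x) = -x**3 - x + 1, classical derivative u'(x) = -3*x**2 - 1.
φ(x) = x²(1−x), so φ'(x) = x*(2 - 3*x).
Note φ(0) = φ(1) = 0, so the boundary term u·φ vanishes.
LHS = ∫_0^1 u(x) φ'(x) dx = ∫_0^1 (3*x^5 - 2*x^4 + 3*x^3 - 5*x^2 + 2*x) dx. Term by term:
  ∫_0^1 3*x^5 dx = 1/2;  ∫_0^1 -2*x^4 dx = -2/5;  ∫_0^1 3*x^3 dx = 3/4;
  ∫_0^1 -5*x^2 dx = -5/3;  ∫_0^1 2*x dx = 1.
Sum: 1/2 − 2/5 + 3/4 − 5/3 + 1 = 11/60.
So LHS = 11/60.
∫_0^1 v(x) φ(x) dx = ∫_0^1 (9*x^5 - 9*x^4 + 3*x^3 - 3*x^2) dx. Term by term:
  ∫_0^1 9*x^5 dx = 3/2;  ∫_0^1 -9*x^4 dx = -9/5;  ∫_0^1 3*x^3 dx = 3/4;
  ∫_0^1 -3*x^2 dx = -1.
Sum: 3/2 − 9/5 + 3/4 − 1 = -11/20.
So RHS = -∫_0^1 v(x) φ(x) dx = 11/20.
LHS − RHS = -11/30 ≠ 0, so the identity fails.
(For a valid weak derivative the identity must hold for EVERY test function, in particular this one. The failure shows v is NOT the weak derivative of u.)
Correct weak derivative would be u'(x) = -3*x**2 - 1.


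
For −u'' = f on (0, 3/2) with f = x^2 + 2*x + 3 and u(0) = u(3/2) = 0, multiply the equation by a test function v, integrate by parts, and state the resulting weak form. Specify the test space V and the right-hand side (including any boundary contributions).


V = H^1_0(0, 3/2) (so v(0) = v(3/2) = 0); weak form: ∫_0^3/2 u'v' dx = ∫_0^3/2 (x^2 + 2*x + 3) v dx for all v ∈ V.

Multiply both sides by a test function v and integrate from 0 to 3/2:
  ∫_0^3/2 −u''(x) v(x) dx = ∫_0^3/2 f(x) v(x) dx.
Integrate the LHS by parts once:
  ∫_0^3/2 −u'' v dx = −[u'(x) v(x)]_0^3/2 + ∫_0^3/2 u'(x) v'(x) dx.
Thus ∫_0^3/2 u'(x) v'(x) dx = ∫_0^3/2 f(x) v(x) dx + [u'(x) v(x)]_0^3/2.
Choose V so that boundary terms are either known or forced to vanish.
u is Dirichlet: u(0) = u(3/2) = 0. Let V = H^1_0(0, 3/2); then v(0) = v(3/2) = 0, and [u' v]_0^3/2 = 0.
Weak formulation: find u (satisfying any essential BC) such that ∫_0^3/2 u'(x) v'(x) dx = ∫_0^3/2 f v dx for all v ∈ V.
Substituting f(x) = x^2 + 2*x + 3, the right-hand side is ∫_0^3/2 (x^2 + 2*x + 3) v dx.


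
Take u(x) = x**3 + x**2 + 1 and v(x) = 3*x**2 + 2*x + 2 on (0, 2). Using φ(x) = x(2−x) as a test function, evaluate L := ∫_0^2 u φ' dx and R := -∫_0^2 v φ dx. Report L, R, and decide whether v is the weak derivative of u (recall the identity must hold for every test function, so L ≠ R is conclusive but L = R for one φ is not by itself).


LHS = -112/15, RHS = -152/15. No, v is not the weak derivative of u.

u(x) = x**3 + x**2 + 1, classical derivative u'(x) = 3*x**2 + 2*x.
φ(x) = x(2−x), so φ'(x) = 2 - 2*x.
Note φ(0) = φ(2) = 0, so the boundary term u·φ vanishes.
LHS = ∫_0^2 u(x) φ'(x) dx = ∫_0^2 (-2*x^4 + 2*x^2 - 2*x + 2) dx. Term by term:
  ∫_0^2 -2*x^4 dx = -64/5;  ∫_0^2 2*x^2 dx = 16/3;  ∫_0^2 -2*x dx = -4;
  ∫_0^2 2 dx = 4.
Sum: -64/5 + 16/3 − 4 + 4 = -112/15.
So LHS = -112/15.
∫_0^2 v(x) φ(x) dx = ∫_0^2 (-3*x^4 + 4*x^3 + 2*x^2 + 4*x) dx. Term by term:
  ∫_0^2 -3*x^4 dx = -96/5;  ∫_0^2 4*x^3 dx = 16;  ∫_0^2 2*x^2 dx = 16/3;
  ∫_0^2 4*x dx = 8.
Sum: -96/5 + 16 + 16/3 + 8 = 152/15.
So RHS = -∫_0^2 v(x) φ(x) dx = -152/15.
LHS − RHS = 8/3 ≠ 0, so the identity fails.
(For a valid weak derivative the identity must hold for EVERY test function, in particular this one. The failure shows v is NOT the weak derivative of u.)
Correct weak derivative would be u'(x) = 3*x**2 + 2*x.
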